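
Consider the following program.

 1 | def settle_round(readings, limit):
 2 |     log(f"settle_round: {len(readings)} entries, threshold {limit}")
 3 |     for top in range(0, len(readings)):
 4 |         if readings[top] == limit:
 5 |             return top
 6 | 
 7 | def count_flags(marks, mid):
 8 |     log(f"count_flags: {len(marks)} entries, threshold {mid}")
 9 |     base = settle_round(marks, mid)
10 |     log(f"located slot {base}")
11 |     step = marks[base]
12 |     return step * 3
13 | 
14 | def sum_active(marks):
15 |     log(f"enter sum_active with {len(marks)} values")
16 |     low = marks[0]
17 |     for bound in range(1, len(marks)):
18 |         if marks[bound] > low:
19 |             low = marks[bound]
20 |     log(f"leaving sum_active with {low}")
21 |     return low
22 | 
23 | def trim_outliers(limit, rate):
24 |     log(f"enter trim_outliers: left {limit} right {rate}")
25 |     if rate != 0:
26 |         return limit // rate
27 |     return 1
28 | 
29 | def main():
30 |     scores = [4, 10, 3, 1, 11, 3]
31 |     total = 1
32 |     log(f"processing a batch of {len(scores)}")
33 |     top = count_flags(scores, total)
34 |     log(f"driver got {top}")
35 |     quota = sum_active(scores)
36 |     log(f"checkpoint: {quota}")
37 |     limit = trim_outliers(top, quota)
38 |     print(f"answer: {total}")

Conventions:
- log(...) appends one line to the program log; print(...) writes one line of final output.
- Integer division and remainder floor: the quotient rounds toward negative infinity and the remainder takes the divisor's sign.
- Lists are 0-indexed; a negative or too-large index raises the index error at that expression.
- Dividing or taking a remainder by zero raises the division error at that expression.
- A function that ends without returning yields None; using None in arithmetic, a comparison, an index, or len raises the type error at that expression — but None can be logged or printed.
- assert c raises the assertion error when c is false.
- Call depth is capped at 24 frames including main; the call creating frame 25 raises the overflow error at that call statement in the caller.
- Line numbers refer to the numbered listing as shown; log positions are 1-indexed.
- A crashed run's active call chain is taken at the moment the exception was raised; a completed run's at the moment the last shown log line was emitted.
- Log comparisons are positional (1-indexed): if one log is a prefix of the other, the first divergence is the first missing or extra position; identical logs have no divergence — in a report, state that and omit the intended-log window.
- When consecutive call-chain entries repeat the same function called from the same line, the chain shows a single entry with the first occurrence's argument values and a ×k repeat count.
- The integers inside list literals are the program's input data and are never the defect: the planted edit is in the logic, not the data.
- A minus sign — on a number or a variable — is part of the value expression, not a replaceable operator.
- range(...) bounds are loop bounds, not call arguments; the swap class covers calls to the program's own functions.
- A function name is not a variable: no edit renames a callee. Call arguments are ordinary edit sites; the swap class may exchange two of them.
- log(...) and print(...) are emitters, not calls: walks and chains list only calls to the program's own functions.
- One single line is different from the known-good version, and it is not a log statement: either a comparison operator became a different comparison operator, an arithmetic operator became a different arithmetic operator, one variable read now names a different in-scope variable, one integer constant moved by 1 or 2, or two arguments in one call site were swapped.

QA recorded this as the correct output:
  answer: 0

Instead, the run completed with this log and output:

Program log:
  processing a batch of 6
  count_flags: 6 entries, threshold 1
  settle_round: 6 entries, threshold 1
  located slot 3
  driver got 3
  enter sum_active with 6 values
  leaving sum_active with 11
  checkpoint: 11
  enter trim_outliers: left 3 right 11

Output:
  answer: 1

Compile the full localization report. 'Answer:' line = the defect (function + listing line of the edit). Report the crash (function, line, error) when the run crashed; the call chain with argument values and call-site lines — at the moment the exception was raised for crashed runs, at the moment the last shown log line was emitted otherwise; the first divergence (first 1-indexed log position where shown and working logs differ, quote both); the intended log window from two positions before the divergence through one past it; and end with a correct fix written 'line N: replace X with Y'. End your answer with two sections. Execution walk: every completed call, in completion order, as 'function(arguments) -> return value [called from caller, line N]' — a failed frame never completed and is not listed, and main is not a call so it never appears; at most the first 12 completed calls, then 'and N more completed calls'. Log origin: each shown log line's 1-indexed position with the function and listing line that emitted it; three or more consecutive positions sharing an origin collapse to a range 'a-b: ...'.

Answer: the defect is in main at line 38.
Key observation: No log line changed; the fault shows up purely in the output.
Call chain: main -> trim_outliers(3, 11) (called at line 37).
First divergence: none (the log streams are identical).
Execution walk:
  settle_round([4, 10, 3, 1, 11, 3], 1) -> 3  [called from count_flags, line 9]
  count_flags([4, 10, 3, 1, 11, 3], 1) -> 3  [called from main, line 33]
  sum_active([4, 10, 3, 1, 11, 3]) -> 11  [called from main, line 35]
  trim_outliers(3, 11) -> 0  [called from main, line 37]
Origin of each log line:
  1 — main, line 32
  2 — count_flags, line 8
  3 — settle_round, line 2
  4 — count_flags, line 10
  5 — main, line 34
  6 — sum_active, line 15
  7 — sum_active, line 20
  8 — main, line 36
  9 — trim_outliers, line 24
A correct fix: line 38: replace `total` with `limit`.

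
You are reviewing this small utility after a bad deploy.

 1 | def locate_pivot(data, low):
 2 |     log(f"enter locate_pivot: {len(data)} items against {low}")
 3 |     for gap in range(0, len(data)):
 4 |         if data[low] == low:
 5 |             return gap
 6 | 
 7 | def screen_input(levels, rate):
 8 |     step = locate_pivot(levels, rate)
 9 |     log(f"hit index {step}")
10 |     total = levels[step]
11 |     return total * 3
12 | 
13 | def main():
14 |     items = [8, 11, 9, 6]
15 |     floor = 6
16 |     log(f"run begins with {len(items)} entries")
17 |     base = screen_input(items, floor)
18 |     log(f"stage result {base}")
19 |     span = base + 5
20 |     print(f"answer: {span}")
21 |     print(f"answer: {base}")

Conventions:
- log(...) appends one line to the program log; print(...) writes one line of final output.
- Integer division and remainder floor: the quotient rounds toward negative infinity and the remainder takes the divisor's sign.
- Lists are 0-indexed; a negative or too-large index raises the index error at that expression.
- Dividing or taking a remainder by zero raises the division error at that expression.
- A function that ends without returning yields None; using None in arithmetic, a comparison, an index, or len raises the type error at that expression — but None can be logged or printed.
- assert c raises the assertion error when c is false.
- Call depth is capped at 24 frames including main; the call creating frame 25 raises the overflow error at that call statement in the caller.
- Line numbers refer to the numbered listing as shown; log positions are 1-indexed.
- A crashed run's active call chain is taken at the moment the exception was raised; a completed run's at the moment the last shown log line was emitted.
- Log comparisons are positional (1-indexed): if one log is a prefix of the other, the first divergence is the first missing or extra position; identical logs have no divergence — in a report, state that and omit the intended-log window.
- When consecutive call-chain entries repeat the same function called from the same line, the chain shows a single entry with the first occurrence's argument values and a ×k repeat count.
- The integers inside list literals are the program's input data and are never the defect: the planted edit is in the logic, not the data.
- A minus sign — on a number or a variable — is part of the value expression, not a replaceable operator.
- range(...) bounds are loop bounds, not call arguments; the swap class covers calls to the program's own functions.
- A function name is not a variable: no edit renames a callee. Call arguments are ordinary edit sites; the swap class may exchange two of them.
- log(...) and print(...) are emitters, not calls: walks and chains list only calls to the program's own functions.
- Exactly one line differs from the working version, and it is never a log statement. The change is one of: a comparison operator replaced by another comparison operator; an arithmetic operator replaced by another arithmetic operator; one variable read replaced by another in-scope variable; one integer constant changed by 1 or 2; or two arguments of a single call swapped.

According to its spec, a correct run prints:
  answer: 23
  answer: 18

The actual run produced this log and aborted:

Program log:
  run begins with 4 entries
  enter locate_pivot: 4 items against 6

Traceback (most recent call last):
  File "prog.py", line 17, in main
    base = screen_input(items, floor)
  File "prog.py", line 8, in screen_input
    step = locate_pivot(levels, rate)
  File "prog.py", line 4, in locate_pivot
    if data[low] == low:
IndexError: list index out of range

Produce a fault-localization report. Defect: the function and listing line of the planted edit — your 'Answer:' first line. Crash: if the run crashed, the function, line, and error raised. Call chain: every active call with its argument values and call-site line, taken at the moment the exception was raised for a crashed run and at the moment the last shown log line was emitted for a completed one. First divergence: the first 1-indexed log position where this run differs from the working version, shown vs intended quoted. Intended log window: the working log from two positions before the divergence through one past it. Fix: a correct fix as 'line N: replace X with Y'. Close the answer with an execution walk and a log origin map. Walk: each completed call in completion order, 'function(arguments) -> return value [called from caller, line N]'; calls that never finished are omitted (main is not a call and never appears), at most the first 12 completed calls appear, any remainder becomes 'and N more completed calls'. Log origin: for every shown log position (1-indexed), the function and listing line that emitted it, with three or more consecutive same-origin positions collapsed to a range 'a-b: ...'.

Answer: the defect is in locate_pivot at line 4.
Key fact: After 2 matching log lines the faulty run goes silent, while the working version continues with 'hit index 3'.
Crash: locate_pivot, line 4, IndexError.
Call chain: main -> screen_input([8, 11, 9, 6], 6) (called at line 17) -> locate_pivot([8, 11, 9, 6], 6) (called at line 8).
First divergence: position 3 — after 2 matching lines the faulty run goes silent; intended next line 'hit index 3'.
Intended log window:
  1: run begins with 4 entries
  2: enter locate_pivot: 4 items against 6
  3: hit index 3
  4: stage result 18
Execution walk:
  (no call completed)
Origin of each log line:
  1: emitted by main (line 16)
  2: emitted by locate_pivot (line 2)
A correct fix: line 4: replace `data[low]` with `data[gap]`.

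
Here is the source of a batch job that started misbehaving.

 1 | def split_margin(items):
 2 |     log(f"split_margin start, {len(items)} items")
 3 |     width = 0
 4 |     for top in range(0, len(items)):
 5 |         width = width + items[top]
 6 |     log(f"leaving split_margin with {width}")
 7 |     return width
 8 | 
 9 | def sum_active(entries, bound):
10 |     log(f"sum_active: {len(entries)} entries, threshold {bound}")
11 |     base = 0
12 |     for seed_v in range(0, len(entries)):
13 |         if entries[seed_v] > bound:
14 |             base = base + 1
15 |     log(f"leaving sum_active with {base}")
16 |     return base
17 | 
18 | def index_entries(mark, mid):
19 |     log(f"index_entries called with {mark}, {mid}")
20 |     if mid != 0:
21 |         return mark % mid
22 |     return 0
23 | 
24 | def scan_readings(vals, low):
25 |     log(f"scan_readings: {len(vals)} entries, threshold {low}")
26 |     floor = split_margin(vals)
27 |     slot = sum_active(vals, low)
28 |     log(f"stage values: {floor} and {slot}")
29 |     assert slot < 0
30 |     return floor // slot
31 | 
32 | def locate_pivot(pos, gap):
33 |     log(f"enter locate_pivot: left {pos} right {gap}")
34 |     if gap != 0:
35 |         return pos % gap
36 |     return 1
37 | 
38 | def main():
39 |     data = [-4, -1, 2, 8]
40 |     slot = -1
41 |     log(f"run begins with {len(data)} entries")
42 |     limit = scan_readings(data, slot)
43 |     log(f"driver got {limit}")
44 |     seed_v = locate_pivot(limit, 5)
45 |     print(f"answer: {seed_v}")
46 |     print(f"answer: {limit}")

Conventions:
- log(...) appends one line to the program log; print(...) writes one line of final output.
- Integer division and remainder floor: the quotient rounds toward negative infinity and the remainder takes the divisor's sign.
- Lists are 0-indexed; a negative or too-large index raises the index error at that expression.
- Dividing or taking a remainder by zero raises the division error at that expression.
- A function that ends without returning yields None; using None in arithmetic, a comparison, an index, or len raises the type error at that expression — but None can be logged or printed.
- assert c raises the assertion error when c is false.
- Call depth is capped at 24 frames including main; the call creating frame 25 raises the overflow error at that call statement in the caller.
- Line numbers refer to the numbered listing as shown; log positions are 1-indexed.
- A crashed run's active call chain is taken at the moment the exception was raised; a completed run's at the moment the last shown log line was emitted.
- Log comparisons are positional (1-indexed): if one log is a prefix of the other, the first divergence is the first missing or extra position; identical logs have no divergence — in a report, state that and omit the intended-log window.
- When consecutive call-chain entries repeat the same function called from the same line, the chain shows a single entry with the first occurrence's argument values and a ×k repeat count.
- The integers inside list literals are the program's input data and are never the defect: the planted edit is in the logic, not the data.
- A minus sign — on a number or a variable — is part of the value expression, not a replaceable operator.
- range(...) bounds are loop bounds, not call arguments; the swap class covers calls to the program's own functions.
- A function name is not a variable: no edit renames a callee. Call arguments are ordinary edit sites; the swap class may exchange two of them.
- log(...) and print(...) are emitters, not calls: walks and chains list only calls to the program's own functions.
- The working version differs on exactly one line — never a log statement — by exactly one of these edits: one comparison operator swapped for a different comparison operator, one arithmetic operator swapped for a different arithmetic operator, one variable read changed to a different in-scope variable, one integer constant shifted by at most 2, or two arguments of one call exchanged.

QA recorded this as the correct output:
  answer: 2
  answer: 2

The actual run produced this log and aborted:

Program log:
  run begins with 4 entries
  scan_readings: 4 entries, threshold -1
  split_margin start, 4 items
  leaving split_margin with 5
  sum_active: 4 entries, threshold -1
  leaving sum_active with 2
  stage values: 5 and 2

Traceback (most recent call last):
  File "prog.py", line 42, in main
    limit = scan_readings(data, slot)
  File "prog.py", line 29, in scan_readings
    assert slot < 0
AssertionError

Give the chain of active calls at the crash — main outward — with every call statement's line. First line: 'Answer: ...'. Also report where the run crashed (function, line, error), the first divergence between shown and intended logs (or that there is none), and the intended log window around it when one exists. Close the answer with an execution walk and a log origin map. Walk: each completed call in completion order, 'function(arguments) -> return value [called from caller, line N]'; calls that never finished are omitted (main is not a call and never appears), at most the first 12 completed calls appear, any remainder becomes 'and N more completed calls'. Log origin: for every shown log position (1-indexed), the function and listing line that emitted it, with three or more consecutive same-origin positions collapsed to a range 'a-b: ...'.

Answer: main -> scan_readings (called at line 42).
Key observation: The shown log is a 7-line prefix of the intended one, whose next entry is 'driver got 2'.
Crash: scan_readings, line 29, AssertionError.
First divergence: position 8 (shown log ended at 7 lines; the working version continues: 'driver got 2').
Intended log window:
  6: leaving sum_active with 2
  7: stage values: 5 and 2
  8: driver got 2
  9: enter locate_pivot: left 2 right 5
Execution walk:
  split_margin([-4, -1, 2, 8]) -> 5  [called from scan_readings, line 26]
  sum_active([-4, -1, 2, 8], -1) -> 2  [called from scan_readings, line 27]
Log line origins:
  1 — main, line 41
  2 — scan_readings, line 25
  3 — split_margin, line 2
  4 — split_margin, line 6
  5 — sum_active, line 10
  6 — sum_active, line 15
  7 — scan_readings, line 28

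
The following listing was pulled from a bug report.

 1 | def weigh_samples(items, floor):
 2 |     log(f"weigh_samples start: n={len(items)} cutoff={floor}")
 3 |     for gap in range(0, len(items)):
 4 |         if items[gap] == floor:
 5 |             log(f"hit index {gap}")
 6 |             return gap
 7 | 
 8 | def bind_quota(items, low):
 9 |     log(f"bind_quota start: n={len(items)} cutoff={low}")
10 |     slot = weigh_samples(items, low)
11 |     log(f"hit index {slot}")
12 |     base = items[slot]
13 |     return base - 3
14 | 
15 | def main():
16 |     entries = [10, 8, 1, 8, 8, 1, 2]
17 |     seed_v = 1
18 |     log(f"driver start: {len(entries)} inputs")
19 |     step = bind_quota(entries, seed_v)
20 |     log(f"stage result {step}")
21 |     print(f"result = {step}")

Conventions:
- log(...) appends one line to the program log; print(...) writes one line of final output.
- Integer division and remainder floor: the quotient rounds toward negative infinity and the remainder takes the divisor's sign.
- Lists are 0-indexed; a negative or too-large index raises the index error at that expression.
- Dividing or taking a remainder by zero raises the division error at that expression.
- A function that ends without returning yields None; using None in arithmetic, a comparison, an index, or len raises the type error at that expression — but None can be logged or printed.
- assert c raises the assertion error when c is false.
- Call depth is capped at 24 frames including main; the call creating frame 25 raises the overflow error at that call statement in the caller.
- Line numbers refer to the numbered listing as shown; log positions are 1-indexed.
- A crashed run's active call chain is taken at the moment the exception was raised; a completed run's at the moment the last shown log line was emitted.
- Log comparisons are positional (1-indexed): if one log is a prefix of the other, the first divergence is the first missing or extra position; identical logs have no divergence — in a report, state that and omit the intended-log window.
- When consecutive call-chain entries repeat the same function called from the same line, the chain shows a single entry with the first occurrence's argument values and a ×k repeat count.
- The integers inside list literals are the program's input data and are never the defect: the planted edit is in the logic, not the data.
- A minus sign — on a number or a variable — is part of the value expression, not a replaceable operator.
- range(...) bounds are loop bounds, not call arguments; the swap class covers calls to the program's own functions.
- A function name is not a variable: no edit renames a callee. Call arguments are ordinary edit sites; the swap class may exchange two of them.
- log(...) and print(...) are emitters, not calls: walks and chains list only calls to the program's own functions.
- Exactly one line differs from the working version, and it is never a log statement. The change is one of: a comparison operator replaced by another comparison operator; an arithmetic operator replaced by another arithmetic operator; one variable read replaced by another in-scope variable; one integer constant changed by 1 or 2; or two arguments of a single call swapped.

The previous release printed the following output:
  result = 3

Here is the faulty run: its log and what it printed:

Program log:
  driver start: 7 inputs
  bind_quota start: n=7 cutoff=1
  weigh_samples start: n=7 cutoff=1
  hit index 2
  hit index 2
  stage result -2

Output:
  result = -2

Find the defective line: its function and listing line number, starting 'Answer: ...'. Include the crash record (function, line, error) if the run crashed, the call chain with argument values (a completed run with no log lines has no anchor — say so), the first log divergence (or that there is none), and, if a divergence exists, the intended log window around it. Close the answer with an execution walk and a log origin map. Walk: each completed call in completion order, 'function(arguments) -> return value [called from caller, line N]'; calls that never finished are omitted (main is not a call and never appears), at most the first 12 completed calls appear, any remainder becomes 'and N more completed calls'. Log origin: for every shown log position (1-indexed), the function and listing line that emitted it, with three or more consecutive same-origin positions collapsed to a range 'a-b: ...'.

Answer: the defect is in bind_quota at line 13.
The tell: The log first diverges at position 6: the faulty run prints 'stage result -2' where the working version prints 'stage result 3'.
Call chain: main.
First divergence: position 6 — the shown line 'stage result -2' should read 'stage result 3'.
Intended log window:
  4: hit index 2
  5: hit index 2
  6: stage result 3
Execution walk:
  weigh_samples([10, 8, 1, 8, 8, 1, 2], 1) -> 2  [called from bind_quota, line 10]
  bind_quota([10, 8, 1, 8, 8, 1, 2], 1) -> -2  [called from main, line 19]
Origin of each log line:
  1: emitted by main (line 18)
  2: emitted by bind_quota (line 9)
  3: emitted by weigh_samples (line 2)
  4: emitted by weigh_samples (line 5)
  5: emitted by bind_quota (line 11)
  6: emitted by main (line 20)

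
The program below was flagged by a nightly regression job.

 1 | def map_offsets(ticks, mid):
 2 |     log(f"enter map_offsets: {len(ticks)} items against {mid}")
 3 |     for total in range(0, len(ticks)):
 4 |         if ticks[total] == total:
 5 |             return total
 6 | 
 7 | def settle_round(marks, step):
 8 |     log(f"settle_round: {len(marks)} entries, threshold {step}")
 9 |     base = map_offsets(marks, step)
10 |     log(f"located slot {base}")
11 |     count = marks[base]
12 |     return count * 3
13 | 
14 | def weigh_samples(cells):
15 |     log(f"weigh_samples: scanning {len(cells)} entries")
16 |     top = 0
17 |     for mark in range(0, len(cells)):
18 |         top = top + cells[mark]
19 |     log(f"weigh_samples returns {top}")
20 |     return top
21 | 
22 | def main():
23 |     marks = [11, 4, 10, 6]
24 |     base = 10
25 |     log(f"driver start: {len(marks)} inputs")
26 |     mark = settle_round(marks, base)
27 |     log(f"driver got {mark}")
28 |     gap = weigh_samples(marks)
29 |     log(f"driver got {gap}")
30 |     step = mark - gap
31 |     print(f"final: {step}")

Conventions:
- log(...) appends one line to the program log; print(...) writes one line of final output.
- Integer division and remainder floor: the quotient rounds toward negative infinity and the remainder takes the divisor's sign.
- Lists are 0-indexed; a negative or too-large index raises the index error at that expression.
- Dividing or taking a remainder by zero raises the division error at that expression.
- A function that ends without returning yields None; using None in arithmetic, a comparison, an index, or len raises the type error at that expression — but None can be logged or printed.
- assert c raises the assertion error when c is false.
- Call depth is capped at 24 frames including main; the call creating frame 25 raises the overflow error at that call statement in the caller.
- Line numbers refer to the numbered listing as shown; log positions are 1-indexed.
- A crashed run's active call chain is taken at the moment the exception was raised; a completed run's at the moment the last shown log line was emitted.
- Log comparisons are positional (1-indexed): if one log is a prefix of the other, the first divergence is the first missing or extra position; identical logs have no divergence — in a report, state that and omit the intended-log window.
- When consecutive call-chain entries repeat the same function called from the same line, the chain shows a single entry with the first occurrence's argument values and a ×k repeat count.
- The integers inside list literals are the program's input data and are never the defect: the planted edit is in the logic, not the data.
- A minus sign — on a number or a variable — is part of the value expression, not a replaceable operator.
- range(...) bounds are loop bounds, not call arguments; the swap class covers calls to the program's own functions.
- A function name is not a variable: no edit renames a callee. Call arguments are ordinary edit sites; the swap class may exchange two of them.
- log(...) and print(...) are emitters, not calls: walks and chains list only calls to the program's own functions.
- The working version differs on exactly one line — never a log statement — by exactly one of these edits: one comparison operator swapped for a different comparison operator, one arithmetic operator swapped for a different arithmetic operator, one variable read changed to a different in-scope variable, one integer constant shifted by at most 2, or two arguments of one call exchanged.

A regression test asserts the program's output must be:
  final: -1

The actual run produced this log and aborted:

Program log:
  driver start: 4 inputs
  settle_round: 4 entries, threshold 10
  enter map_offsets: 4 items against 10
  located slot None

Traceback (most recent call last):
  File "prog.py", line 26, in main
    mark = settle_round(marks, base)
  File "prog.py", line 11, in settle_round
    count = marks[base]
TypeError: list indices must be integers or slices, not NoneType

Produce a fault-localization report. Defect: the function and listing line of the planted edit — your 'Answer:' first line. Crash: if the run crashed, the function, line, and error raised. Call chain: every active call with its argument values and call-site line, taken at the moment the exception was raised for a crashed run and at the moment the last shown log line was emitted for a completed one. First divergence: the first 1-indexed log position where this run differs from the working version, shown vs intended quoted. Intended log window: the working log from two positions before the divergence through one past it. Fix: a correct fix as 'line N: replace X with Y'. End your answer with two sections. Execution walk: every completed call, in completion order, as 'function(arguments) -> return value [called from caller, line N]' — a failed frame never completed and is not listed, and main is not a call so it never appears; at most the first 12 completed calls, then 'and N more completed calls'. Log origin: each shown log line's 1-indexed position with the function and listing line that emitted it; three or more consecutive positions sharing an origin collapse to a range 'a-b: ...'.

Answer: the defect is in map_offsets at line 4.
Core observation: Log line 4 is where behavior first shows: 'located slot None' appears instead of 'located slot 2'.
Crash: settle_round, line 11, TypeError.
Call chain: main -> settle_round([11, 4, 10, 6], 10) (called at line 26).
First divergence: at position 4 the run shows 'located slot None' where the working version logs 'located slot 2'.
Intended log window:
  2: settle_round: 4 entries, threshold 10
  3: enter map_offsets: 4 items against 10
  4: located slot 2
  5: driver got 30
Execution walk:
  map_offsets([11, 4, 10, 6], 10) -> None  [called from settle_round, line 9]
Origin of each log line:
  1: logged in main at line 25
  2: logged in settle_round at line 8
  3: logged in map_offsets at line 2
  4: logged in settle_round at line 10
A correct fix: line 4: replace `ticks[total] == total` with `ticks[total] == mid`.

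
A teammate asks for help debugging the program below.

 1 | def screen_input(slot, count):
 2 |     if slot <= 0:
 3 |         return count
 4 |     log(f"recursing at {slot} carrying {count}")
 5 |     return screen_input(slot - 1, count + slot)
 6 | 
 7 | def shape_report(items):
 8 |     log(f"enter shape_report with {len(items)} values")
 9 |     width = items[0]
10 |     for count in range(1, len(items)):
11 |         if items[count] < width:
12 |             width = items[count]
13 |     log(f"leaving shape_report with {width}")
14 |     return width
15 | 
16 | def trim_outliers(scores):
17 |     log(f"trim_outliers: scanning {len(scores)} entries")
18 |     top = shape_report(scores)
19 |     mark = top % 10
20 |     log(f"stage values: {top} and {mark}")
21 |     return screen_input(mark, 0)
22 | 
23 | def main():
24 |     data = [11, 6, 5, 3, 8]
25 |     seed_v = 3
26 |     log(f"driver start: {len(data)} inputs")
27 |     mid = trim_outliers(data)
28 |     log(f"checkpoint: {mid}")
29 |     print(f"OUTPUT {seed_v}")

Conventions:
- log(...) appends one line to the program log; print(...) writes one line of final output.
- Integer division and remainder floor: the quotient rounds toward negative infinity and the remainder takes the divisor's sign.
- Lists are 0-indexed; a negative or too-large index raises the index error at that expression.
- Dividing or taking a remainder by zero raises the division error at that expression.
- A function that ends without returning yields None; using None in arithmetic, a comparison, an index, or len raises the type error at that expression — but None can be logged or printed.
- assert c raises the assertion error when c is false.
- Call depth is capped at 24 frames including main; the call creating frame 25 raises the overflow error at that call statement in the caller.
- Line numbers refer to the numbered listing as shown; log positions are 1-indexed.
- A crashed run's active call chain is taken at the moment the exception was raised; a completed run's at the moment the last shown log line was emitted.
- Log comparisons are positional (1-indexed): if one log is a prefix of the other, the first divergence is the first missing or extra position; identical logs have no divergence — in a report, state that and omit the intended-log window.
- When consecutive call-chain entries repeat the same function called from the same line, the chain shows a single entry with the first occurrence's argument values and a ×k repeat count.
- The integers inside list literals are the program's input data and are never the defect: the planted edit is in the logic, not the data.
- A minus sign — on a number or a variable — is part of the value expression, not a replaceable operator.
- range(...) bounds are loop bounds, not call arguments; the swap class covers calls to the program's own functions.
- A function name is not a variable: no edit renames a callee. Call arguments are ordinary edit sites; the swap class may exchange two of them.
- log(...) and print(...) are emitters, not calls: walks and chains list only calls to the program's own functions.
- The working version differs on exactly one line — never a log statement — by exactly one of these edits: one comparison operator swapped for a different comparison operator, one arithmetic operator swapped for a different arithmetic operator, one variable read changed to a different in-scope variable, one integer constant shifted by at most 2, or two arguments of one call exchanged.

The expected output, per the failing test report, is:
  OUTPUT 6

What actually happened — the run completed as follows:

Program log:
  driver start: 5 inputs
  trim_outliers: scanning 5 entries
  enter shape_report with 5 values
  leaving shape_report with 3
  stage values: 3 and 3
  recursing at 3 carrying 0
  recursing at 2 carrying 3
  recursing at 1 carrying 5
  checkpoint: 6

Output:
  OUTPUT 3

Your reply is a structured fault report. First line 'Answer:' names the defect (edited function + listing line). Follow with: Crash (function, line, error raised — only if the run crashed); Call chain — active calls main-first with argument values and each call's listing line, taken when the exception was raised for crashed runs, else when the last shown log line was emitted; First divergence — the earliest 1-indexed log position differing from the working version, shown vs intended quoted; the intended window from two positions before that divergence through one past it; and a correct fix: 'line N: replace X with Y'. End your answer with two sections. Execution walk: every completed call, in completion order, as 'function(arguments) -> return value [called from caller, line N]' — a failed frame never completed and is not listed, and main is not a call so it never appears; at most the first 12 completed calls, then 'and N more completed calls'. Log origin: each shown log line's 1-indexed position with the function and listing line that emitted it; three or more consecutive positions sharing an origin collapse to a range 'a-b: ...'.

Answer: the defect is in main at line 29.
Key fact: No log line changed; the fault shows up purely in the output.
Call chain: main.
First divergence: there is none — every log position agrees.
Execution walk:
  shape_report([11, 6, 5, 3, 8]) -> 3  [called from trim_outliers, line 18]
  screen_input(0, 6) -> 6  [called from screen_input, line 5]
  screen_input(1, 5) -> 6  [called from screen_input, line 5]
  screen_input(2, 3) -> 6  [called from screen_input, line 5]
  screen_input(3, 0) -> 6  [called from trim_outliers, line 21]
  trim_outliers([11, 6, 5, 3, 8]) -> 6  [called from main, line 27]
Origin of each log line:
  1: emitted by main (line 26)
  2: emitted by trim_outliers (line 17)
  3: emitted by shape_report (line 8)
  4: emitted by shape_report (line 13)
  5: emitted by trim_outliers (line 20)
  6-8: emitted by screen_input (line 4)
  9: emitted by main (line 28)
A correct fix: line 29: replace `seed_v` with `mid`.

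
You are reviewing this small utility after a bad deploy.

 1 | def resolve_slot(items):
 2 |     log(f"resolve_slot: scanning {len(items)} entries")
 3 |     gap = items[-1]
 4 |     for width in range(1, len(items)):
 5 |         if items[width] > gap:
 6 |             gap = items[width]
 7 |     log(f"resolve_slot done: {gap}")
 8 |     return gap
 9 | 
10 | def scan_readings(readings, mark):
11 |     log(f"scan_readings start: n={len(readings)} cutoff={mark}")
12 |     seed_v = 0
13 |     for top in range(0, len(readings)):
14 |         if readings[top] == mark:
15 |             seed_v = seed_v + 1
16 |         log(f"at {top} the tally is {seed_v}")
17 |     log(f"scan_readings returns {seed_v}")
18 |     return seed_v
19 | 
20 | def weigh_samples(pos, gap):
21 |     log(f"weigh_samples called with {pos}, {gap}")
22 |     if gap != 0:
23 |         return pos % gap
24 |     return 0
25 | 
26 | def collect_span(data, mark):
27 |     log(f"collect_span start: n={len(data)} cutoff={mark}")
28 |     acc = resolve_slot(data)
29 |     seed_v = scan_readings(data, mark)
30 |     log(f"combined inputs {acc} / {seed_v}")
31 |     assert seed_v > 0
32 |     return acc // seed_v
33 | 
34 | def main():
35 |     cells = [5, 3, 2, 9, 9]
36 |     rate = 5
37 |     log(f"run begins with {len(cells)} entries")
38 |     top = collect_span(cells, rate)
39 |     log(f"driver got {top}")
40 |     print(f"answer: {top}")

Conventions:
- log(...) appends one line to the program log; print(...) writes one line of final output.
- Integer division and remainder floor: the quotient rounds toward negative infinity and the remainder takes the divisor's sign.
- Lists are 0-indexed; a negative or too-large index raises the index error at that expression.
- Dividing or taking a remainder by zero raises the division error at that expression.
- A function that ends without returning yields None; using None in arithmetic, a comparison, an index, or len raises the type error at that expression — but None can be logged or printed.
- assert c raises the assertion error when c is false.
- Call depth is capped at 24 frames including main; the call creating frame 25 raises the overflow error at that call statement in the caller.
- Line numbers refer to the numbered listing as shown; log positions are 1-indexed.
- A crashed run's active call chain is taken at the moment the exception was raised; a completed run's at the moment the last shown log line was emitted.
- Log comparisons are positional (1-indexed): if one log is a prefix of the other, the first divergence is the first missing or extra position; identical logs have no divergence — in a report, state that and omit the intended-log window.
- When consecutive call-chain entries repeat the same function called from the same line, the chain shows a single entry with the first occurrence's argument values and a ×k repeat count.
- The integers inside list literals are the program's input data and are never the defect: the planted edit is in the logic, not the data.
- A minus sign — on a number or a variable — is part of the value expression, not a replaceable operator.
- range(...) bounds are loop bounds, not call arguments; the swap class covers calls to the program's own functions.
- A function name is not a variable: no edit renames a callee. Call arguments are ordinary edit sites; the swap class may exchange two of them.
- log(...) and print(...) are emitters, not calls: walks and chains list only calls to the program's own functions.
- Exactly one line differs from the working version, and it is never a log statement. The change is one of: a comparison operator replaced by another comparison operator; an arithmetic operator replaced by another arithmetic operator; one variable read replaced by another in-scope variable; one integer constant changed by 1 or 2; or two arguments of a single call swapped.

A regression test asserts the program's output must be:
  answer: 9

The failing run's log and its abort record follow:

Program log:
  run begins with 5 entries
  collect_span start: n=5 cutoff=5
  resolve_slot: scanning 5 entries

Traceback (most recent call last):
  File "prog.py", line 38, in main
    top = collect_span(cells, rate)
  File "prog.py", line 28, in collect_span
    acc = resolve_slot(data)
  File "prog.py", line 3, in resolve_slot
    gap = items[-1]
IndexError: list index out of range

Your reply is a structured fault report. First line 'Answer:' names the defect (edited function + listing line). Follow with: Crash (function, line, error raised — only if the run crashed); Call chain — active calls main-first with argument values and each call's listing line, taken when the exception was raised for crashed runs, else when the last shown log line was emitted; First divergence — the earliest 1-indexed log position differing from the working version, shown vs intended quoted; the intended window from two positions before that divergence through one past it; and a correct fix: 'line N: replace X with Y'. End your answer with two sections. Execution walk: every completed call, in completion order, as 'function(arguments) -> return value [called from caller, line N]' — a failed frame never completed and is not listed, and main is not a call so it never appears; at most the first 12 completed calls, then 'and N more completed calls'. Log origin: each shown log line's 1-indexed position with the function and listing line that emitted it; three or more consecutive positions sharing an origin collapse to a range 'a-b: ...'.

Answer: the defect is in resolve_slot at line 3.
Key observation: Only 3 log lines were emitted before the run died; the intended continuation was 'resolve_slot done: 9'.
Crash: resolve_slot, line 3, IndexError.
Call chain: main -> collect_span([5, 3, 2, 9, 9], 5) (called at line 38) -> resolve_slot([5, 3, 2, 9, 9]) (called at line 28).
First divergence: position 4 — the faulty run's log ends after 3 lines; the working version continues with 'resolve_slot done: 9'.
Intended log window:
  2: collect_span start: n=5 cutoff=5
  3: resolve_slot: scanning 5 entries
  4: resolve_slot done: 9
  5: scan_readings start: n=5 cutoff=5
Execution walk:
  (no call completed)
Log origins:
  1: logged in main at line 37
  2: logged in collect_span at line 27
  3: logged in resolve_slot at line 2
A correct fix: line 3: replace `-1` with `0`.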